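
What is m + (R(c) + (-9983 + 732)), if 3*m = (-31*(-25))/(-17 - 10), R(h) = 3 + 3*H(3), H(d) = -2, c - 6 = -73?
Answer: -750349/81 ≈ -9263.6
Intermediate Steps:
c = -67 (c = 6 - 73 = -67)
R(h) = -3 (R(h) = 3 + 3*(-2) = 3 - 6 = -3)
m = -775/81 (m = ((-31*(-25))/(-17 - 10))/3 = (775/(-27))/3 = (775*(-1/27))/3 = (⅓)*(-775/27) = -775/81 ≈ -9.5679)
m + (R(c) + (-9983 + 732)) = -775/81 + (-3 + (-9983 + 732)) = -775/81 + (-3 - 9251) = -775/81 - 9254 = -750349/81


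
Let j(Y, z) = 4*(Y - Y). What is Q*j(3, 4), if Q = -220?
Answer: 0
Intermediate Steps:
j(Y, z) = 0 (j(Y, z) = 4*0 = 0)
Q*j(3, 4) = -220*0 = 0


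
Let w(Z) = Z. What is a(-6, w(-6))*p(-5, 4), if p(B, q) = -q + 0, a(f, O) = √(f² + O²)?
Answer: -24*√2 ≈ -33.941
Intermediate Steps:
a(f, O) = √(O² + f²)
p(B, q) = -q
a(-6, w(-6))*p(-5, 4) = √((-6)² + (-6)²)*(-1*4) = √(36 + 36)*(-4) = √72*(-4) = (6*√2)*(-4) = -24*√2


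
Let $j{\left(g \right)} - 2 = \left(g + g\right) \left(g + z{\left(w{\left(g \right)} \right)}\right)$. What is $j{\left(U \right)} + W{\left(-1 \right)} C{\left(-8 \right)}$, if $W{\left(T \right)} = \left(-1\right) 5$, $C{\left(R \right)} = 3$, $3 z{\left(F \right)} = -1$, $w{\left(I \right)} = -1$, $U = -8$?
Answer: $\frac{361}{3} \approx 120.33$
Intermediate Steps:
$z{\left(F \right)} = - \frac{1}{3}$ ($z{\left(F \right)} = \frac{1}{3} \left(-1\right) = - \frac{1}{3}$)
$W{\left(T \right)} = -5$
$j{\left(g \right)} = 2 + 2 g \left(- \frac{1}{3} + g\right)$ ($j{\left(g \right)} = 2 + \left(g + g\right) \left(g - \frac{1}{3}\right) = 2 + 2 g \left(- \frac{1}{3} + g\right)$)
$j{\left(U \right)} + W{\left(-1 \right)} C{\left(-8 \right)} = \left(2 + 2 \left(-8\right)^{2} - - \frac{16}{3}\right) - 15 = \left(2 + 2 \cdot 64 + \frac{16}{3}\right) - 15 = \left(2 + 128 + \frac{16}{3}\right) - 15 = \frac{406}{3} - 15 = \frac{361}{3}$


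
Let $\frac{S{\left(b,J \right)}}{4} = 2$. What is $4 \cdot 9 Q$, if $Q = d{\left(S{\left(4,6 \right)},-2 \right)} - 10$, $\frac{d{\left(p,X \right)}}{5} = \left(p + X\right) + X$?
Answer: $360$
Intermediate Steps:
$S{\left(b,J \right)} = 8$ ($S{\left(b,J \right)} = 4 \cdot 2 = 8$)
$d{\left(p,X \right)} = 5 p + 10 X$ ($d{\left(p,X \right)} = 5 \left(\left(p + X\right) + X\right) = 5 \left(\left(X + p\right) + X\right) = 5 \left(p + 2 X\right) = 5 p + 10 X$)
$Q = 10$ ($Q = \left(5 \cdot 8 + 10 \left(-2\right)\right) - 10 = \left(40 - 20\right) - 10 = 20 - 10 = 10$)
$4 \cdot 9 Q = 4 \cdot 9 \cdot 10 = 36 \cdot 10 = 360$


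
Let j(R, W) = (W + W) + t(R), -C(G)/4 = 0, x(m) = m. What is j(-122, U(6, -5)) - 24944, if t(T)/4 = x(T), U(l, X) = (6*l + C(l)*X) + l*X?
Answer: -25420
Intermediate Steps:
C(G) = 0 (C(G) = -4*0 = 0)
U(l, X) = 6*l + X*l (U(l, X) = (6*l + 0*X) + l*X = (6*l + 0) + X*l = 6*l + X*l)
t(T) = 4*T
j(R, W) = 2*W + 4*R (j(R, W) = (W + W) + 4*R = 2*W + 4*R)
j(-122, U(6, -5)) - 24944 = (2*(6*(6 - 5)) + 4*(-122)) - 24944 = (2*(6*1) - 488) - 24944 = (2*6 - 488) - 24944 = (12 - 488) - 24944 = -476 - 24944 = -25420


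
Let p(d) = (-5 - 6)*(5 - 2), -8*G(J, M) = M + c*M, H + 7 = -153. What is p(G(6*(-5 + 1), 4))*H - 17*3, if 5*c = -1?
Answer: 5229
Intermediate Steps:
c = -1/5 (c = (1/5)*(-1) = -1/5 ≈ -0.20000)
H = -160 (H = -7 - 153 = -160)
G(J, M) = -M/10 (G(J, M) = -(M - M/5)/8 = -M/10)
p(d) = -33 (p(d) = -11*3 = -33)
p(G(6*(-5 + 1), 4))*H - 17*3 = -33*(-160) - 17*3 = 5280 - 51 = 5229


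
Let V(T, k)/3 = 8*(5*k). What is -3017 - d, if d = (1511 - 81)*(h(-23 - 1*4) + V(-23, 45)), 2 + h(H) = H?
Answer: -7683547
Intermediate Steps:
h(H) = -2 + H
V(T, k) = 120*k (V(T, k) = 3*(8*(5*k)) = 3*(40*k) = 120*k)
d = 7680530 (d = (1511 - 81)*((-2 + (-23 - 1*4)) + 120*45) = 1430*((-2 + (-23 - 4)) + 5400) = 1430*((-2 - 27) + 5400) = 1430*(-29 + 5400) = 1430*5371 = 7680530)
-3017 - d = -3017 - 1*7680530 = -3017 - 7680530 = -7683547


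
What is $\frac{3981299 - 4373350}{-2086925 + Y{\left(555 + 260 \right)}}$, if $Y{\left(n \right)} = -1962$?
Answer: $\frac{392051}{2088887} \approx 0.18768$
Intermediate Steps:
$\frac{3981299 - 4373350}{-2086925 + Y{\left(555 + 260 \right)}} = \frac{3981299 - 4373350}{-2086925 - 1962} = - \frac{392051}{-2088887} = \left(-392051\right) \left(- \frac{1}{2088887}\right) = \frac{392051}{2088887}$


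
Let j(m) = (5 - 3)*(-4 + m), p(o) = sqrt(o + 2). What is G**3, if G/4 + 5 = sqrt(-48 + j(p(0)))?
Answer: -64*(5 - I*sqrt(2)*sqrt(28 - sqrt(2)))**3 ≈ 43045.0 + 10187.0*I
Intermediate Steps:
p(o) = sqrt(2 + o)
j(m) = -8 + 2*m (j(m) = 2*(-4 + m) = -8 + 2*m)
G = -20 + 4*sqrt(-56 + 2*sqrt(2)) (G = -20 + 4*sqrt(-48 + (-8 + 2*sqrt(2 + 0))) = -20 + 4*sqrt(-48 + (-8 + 2*sqrt(2))) = -20 + 4*sqrt(-56 + 2*sqrt(2)) ≈ -20.0 + 29.168*I)
G**3 = (-20 + 4*I*sqrt(56 - 2*sqrt(2)))**3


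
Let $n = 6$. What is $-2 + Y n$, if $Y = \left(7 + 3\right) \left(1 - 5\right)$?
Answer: $-242$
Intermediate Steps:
$Y = -40$ ($Y = 10 \left(-4\right) = -40$)
$-2 + Y n = -2 - 240 = -242$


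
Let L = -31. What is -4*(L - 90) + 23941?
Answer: 24425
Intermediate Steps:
-4*(L - 90) + 23941 = -4*(-31 - 90) + 23941 = -4*(-121) + 23941 = 484 + 23941 = 24425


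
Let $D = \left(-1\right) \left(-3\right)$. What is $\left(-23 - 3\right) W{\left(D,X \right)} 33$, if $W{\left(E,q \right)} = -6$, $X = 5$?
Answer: $5148$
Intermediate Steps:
$D = 3$
$\left(-23 - 3\right) W{\left(D,X \right)} 33 = \left(-23 - 3\right) \left(-6\right) 33 = \left(-26\right) \left(-6\right) 33 = 156 \cdot 33 = 5148$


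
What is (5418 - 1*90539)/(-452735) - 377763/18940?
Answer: -33882868013/1714960180 ≈ -19.757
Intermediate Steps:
(5418 - 1*90539)/(-452735) - 377763/18940 = (5418 - 90539)*(-1/452735) - 377763*1/18940 = -85121*(-1/452735) - 377763/18940 = 85121/452735 - 377763/18940 = -33882868013/1714960180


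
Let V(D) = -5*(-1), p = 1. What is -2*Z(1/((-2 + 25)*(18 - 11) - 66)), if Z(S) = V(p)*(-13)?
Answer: 130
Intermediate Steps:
V(D) = 5
Z(S) = -65 (Z(S) = 5*(-13) = -65)
-2*Z(1/((-2 + 25)*(18 - 11) - 66)) = -2*(-65) = 130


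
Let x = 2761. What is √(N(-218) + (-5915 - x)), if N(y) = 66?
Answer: I*√8610 ≈ 92.79*I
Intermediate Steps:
√(N(-218) + (-5915 - x)) = √(66 + (-5915 - 1*2761)) = √(66 + (-5915 - 2761)) = √(66 - 8676) = √(-8610) = I*√8610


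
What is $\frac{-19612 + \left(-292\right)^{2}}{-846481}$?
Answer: $- \frac{65652}{846481} \approx -0.077559$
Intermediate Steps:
$\frac{-19612 + \left(-292\right)^{2}}{-846481} = \left(-19612 + 85264\right) \left(- \frac{1}{846481}\right) = 65652 \left(- \frac{1}{846481}\right) = - \frac{65652}{846481}$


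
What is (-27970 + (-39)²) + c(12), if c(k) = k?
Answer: -26437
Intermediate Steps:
(-27970 + (-39)²) + c(12) = (-27970 + (-39)²) + 12 = (-27970 + 1521) + 12 = -26449 + 12 = -26437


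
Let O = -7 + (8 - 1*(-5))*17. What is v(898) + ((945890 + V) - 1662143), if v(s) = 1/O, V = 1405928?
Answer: 147590451/214 ≈ 6.8968e+5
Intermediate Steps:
O = 214 (O = -7 + (8 + 5)*17 = -7 + 13*17 = -7 + 221 = 214)
v(s) = 1/214
v(898) + ((945890 + V) - 1662143) = 1/214 + ((945890 + 1405928) - 1662143) = 1/214 + (2351818 - 1662143) = 1/214 + 689675 = 147590451/214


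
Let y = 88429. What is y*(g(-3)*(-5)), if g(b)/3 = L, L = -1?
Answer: 1326435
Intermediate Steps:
g(b) = -3 (g(b) = 3*(-1) = -3)
y*(g(-3)*(-5)) = 88429*(-3*(-5)) = 88429*15 = 1326435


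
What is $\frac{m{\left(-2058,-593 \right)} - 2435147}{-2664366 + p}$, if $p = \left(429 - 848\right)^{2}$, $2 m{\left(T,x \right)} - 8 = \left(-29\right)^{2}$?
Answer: $\frac{973889}{995522} \approx 0.97827$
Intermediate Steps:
$m{\left(T,x \right)} = \frac{849}{2}$ ($m{\left(T,x \right)} = 4 + \frac{\left(-29\right)^{2}}{2} = 4 + \frac{1}{2} \cdot 841 = 4 + \frac{841}{2} = \frac{849}{2}$)
$p = 175561$ ($p = \left(-419\right)^{2} = 175561$)
$\frac{m{\left(-2058,-593 \right)} - 2435147}{-2664366 + p} = \frac{\frac{849}{2} - 2435147}{-2664366 + 175561} = - \frac{4869445}{2 \left(-2488805\right)} = \left(- \frac{4869445}{2}\right) \left(- \frac{1}{2488805}\right) = \frac{973889}{995522}$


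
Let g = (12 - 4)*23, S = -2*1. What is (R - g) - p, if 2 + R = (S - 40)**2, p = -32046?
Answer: 33624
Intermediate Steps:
S = -2
g = 184 (g = 8*23 = 184)
R = 1762 (R = -2 + (-2 - 40)**2 = -2 + (-42)**2 = -2 + 1764 = 1762)
(R - g) - p = (1762 - 1*184) - 1*(-32046) = (1762 - 184) + 32046 = 1578 + 32046 = 33624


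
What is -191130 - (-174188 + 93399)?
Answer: -110341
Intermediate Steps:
-191130 - (-174188 + 93399) = -191130 - 1*(-80789) = -191130 + 80789 = -110341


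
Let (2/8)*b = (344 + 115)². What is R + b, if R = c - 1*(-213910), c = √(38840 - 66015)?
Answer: 1056634 + 5*I*√1087 ≈ 1.0566e+6 + 164.85*I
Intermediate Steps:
c = 5*I*√1087 (c = √(-27175) = 5*I*√1087 ≈ 164.85*I)
R = 213910 + 5*I*√1087 (R = 5*I*√1087 - 1*(-213910) = 5*I*√1087 + 213910 = 213910 + 5*I*√1087 ≈ 2.1391e+5 + 164.85*I)
b = 842724 (b = 4*(344 + 115)² = 4*459² = 4*210681 = 842724)
R + b = (213910 + 5*I*√1087) + 842724 = 1056634 + 5*I*√1087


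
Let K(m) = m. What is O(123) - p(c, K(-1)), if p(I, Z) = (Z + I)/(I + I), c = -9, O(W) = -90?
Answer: -815/9 ≈ -90.556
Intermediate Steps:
p(I, Z) = (I + Z)/(2*I) (p(I, Z) = (I + Z)/((2*I)) = (I + Z)*(1/(2*I)) = (I + Z)/(2*I))
O(123) - p(c, K(-1)) = -90 - (-9 - 1)/(2*(-9)) = -90 - (-1)*(-10)/(2*9) = -90 - 1*5/9 = -90 - 5/9 = -815/9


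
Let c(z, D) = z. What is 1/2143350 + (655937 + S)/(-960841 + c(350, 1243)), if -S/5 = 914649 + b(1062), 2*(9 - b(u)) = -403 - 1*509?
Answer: 8401146351041/2058668384850 ≈ 4.0809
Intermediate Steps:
b(u) = 465 (b(u) = 9 - (-403 - 1*509)/2 = 9 - (-403 - 509)/2 = 9 - 1/2*(-912) = 9 + 456 = 465)
S = -4575570 (S = -5*(914649 + 465) = -5*915114 = -4575570)
1/2143350 + (655937 + S)/(-960841 + c(350, 1243)) = 1/2143350 + (655937 - 4575570)/(-960841 + 350) = 1/2143350 - 3919633/(-960491) = 1/2143350 - 3919633*(-1/960491) = 1/2143350 + 3919633/960491 = 8401146351041/2058668384850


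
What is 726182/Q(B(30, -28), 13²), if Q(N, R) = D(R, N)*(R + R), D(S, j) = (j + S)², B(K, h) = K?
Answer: 363091/6692569 ≈ 0.054253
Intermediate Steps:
D(S, j) = (S + j)²
Q(N, R) = 2*R*(N + R)² (Q(N, R) = (R + N)²*(R + R) = (N + R)²*(2*R) = 2*R*(N + R)²)
726182/Q(B(30, -28), 13²) = 726182/((2*13²*(30 + 13²)²)) = 726182/((2*169*(30 + 169)²)) = 726182/((2*169*199²)) = 726182/((2*169*39601)) = 726182/13385138 = 726182*(1/13385138) = 363091/6692569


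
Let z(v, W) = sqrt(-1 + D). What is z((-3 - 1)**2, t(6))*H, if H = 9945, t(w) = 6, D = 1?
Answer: 0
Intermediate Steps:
z(v, W) = 0 (z(v, W) = sqrt(-1 + 1) = sqrt(0) = 0)
z((-3 - 1)**2, t(6))*H = 0*9945 = 0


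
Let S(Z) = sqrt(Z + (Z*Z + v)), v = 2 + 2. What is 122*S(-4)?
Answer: 488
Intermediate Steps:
v = 4
S(Z) = sqrt(4 + Z + Z**2) (S(Z) = sqrt(Z + (Z*Z + 4)) = sqrt(Z + (Z**2 + 4)) = sqrt(Z + (4 + Z**2)) = sqrt(4 + Z + Z**2))
122*S(-4) = 122*sqrt(4 - 4 + (-4)**2) = 122*sqrt(4 - 4 + 16) = 122*sqrt(16) = 122*4 = 488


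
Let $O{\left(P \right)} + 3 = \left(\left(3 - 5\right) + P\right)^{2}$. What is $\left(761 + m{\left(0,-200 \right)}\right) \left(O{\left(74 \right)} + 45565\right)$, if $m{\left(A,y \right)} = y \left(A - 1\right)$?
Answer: $48766906$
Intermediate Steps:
$m{\left(A,y \right)} = y \left(-1 + A\right)$
$O{\left(P \right)} = -3 + \left(-2 + P\right)^{2}$ ($O{\left(P \right)} = -3 + \left(\left(3 - 5\right) + P\right)^{2} = -3 + \left(-2 + P\right)^{2}$)
$\left(761 + m{\left(0,-200 \right)}\right) \left(O{\left(74 \right)} + 45565\right) = \left(761 - 200 \left(-1 + 0\right)\right) \left(\left(-3 + \left(-2 + 74\right)^{2}\right) + 45565\right) = \left(761 - -200\right) \left(\left(-3 + 72^{2}\right) + 45565\right) = \left(761 + 200\right) \left(\left(-3 + 5184\right) + 45565\right) = 961 \left(5181 + 45565\right) = 961 \cdot 50746 = 48766906$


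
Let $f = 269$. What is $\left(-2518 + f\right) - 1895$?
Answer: $-4144$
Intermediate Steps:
$\left(-2518 + f\right) - 1895 = \left(-2518 + 269\right) - 1895 = -2249 - 1895 = -4144$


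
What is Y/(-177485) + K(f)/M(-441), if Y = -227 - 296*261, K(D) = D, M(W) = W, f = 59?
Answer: 3385484/11181555 ≈ 0.30277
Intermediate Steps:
Y = -77483 (Y = -227 - 77256 = -77483)
Y/(-177485) + K(f)/M(-441) = -77483/(-177485) + 59/(-441) = -77483*(-1/177485) + 59*(-1/441) = 11069/25355 - 59/441 = 3385484/11181555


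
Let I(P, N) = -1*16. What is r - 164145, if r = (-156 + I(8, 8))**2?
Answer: -134561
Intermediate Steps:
I(P, N) = -16
r = 29584 (r = (-156 - 16)**2 = (-172)**2 = 29584)
r - 164145 = 29584 - 164145 = -134561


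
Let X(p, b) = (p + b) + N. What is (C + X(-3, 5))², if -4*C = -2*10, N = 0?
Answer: 49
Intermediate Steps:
X(p, b) = b + p (X(p, b) = (p + b) + 0 = (b + p) + 0 = b + p)
C = 5 (C = -(-1)*10/2 = -¼*(-20) = 5)
(C + X(-3, 5))² = (5 + (5 - 3))² = (5 + 2)² = 7² = 49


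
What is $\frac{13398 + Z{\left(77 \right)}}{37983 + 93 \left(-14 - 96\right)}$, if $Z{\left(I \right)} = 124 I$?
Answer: $\frac{2086}{2523} \approx 0.82679$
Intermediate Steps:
$\frac{13398 + Z{\left(77 \right)}}{37983 + 93 \left(-14 - 96\right)} = \frac{13398 + 124 \cdot 77}{37983 + 93 \left(-14 - 96\right)} = \frac{13398 + 9548}{37983 + 93 \left(-110\right)} = \frac{22946}{37983 - 10230} = \frac{22946}{27753} = 22946 \cdot \frac{1}{27753} = \frac{2086}{2523}$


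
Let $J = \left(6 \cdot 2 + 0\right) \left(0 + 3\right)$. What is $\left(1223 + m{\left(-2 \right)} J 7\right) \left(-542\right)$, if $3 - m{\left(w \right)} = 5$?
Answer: $-389698$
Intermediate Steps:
$m{\left(w \right)} = -2$ ($m{\left(w \right)} = 3 - 5 = -2$)
$J = 36$ ($J = \left(12 + 0\right) 3 = 12 \cdot 3 = 36$)
$\left(1223 + m{\left(-2 \right)} J 7\right) \left(-542\right) = \left(1223 + \left(-2\right) 36 \cdot 7\right) \left(-542\right) = \left(1223 - 504\right) \left(-542\right) = 719 \left(-542\right) = -389698$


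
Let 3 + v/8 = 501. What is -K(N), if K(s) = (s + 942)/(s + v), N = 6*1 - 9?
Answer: -313/1327 ≈ -0.23587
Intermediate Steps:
v = 3984 (v = -24 + 8*501 = -24 + 4008 = 3984)
N = -3 (N = 6 - 9 = -3)
K(s) = (942 + s)/(3984 + s) (K(s) = (s + 942)/(s + 3984) = (942 + s)/(3984 + s))
-K(N) = -(942 - 3)/(3984 - 3) = -939/3981 = -1*313/1327 = -313/1327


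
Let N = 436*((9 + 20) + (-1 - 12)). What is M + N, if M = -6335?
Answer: 641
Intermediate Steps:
N = 6976 (N = 436*(29 - 13) = 436*16 = 6976)
M + N = -6335 + 6976 = 641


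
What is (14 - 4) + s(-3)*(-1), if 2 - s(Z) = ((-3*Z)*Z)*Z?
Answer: 89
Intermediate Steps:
s(Z) = 2 + 3*Z³ (s(Z) = 2 - (-3*Z)*Z*Z = 2 - (-3*Z²)*Z = 2 - (-3)*Z³ = 2 + 3*Z³)
(14 - 4) + s(-3)*(-1) = (14 - 4) + (2 + 3*(-3)³)*(-1) = 10 + (2 + 3*(-27))*(-1) = 10 + (2 - 81)*(-1) = 10 - 79*(-1) = 10 + 79 = 89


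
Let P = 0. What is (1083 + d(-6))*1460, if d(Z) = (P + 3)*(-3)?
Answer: 1568040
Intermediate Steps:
d(Z) = -9 (d(Z) = (0 + 3)*(-3) = 3*(-3) = -9)
(1083 + d(-6))*1460 = (1083 - 9)*1460 = 1074*1460 = 1568040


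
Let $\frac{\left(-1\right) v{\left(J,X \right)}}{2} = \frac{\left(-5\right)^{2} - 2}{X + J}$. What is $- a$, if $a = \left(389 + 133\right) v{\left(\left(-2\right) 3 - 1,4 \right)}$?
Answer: $-8004$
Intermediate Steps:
$v{\left(J,X \right)} = - \frac{46}{J + X}$ ($v{\left(J,X \right)} = - 2 \frac{\left(-5\right)^{2} - 2}{X + J} = - 2 \frac{25 - 2}{J + X} = - 2 \frac{23}{J + X} = - \frac{46}{J + X}$)
$a = 8004$ ($a = \left(389 + 133\right) \left(- \frac{46}{\left(\left(-2\right) 3 - 1\right) + 4}\right) = 522 \left(- \frac{46}{\left(-6 - 1\right) + 4}\right) = 522 \left(- \frac{46}{-7 + 4}\right) = 522 \left(- \frac{46}{-3}\right) = 522 \left(\left(-46\right) \left(- \frac{1}{3}\right)\right) = 522 \cdot \frac{46}{3} = 8004$)
$- a = \left(-1\right) 8004 = -8004$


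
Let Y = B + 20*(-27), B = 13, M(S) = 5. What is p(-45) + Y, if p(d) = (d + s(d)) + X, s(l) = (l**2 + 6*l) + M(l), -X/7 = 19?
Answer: 1055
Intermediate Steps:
X = -133 (X = -7*19 = -133)
Y = -527 (Y = 13 + 20*(-27) = 13 - 540 = -527)
s(l) = 5 + l**2 + 6*l (s(l) = (l**2 + 6*l) + 5 = 5 + l**2 + 6*l)
p(d) = -128 + d**2 + 7*d (p(d) = (d + (5 + d**2 + 6*d)) - 133 = (5 + d**2 + 7*d) - 133 = -128 + d**2 + 7*d)
p(-45) + Y = (-128 + (-45)**2 + 7*(-45)) - 527 = (-128 + 2025 - 315) - 527 = 1582 - 527 = 1055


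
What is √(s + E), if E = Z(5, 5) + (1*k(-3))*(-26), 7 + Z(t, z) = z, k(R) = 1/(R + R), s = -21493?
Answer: 2*I*√48354/3 ≈ 146.6*I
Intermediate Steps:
k(R) = 1/(2*R)
Z(t, z) = -7 + z
E = 7/3 (E = (-7 + 5) + (1*((½)/(-3)))*(-26) = -2 + (1*((½)*(-⅓)))*(-26) = -2 + (1*(-⅙))*(-26) = -2 - ⅙*(-26) = -2 + 13/3 = 7/3 ≈ 2.3333)
√(s + E) = √(-21493 + 7/3) = √(-64472/3) = 2*I*√48354/3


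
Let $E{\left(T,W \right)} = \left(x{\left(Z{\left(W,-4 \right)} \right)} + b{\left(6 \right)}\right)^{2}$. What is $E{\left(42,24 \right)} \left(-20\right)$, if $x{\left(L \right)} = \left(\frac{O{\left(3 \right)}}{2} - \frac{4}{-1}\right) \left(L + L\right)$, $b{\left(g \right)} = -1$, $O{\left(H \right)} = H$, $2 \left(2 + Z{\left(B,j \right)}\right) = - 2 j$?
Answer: $-8820$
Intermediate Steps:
$Z{\left(B,j \right)} = -2 - j$ ($Z{\left(B,j \right)} = -2 + \frac{\left(-2\right) j}{2} = -2 - j$)
$x{\left(L \right)} = 11 L$ ($x{\left(L \right)} = \left(\frac{3}{2} - \frac{4}{-1}\right) \left(L + L\right) = \left(3 \cdot \frac{1}{2} - -4\right) 2 L = \left(\frac{3}{2} + 4\right) 2 L = \frac{11 \cdot 2 L}{2} = 11 L$)
$E{\left(T,W \right)} = 441$ ($E{\left(T,W \right)} = \left(11 \left(-2 - -4\right) - 1\right)^{2} = \left(11 \left(-2 + 4\right) - 1\right)^{2} = \left(11 \cdot 2 - 1\right)^{2} = \left(22 - 1\right)^{2} = 21^{2} = 441$)
$E{\left(42,24 \right)} \left(-20\right) = 441 \left(-20\right) = -8820$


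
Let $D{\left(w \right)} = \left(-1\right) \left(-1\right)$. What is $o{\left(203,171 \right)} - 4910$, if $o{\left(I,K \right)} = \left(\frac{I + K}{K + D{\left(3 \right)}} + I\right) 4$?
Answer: $- \frac{175840}{43} \approx -4089.3$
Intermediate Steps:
$D{\left(w \right)} = 1$
$o{\left(I,K \right)} = 4 I + \frac{4 \left(I + K\right)}{1 + K}$ ($o{\left(I,K \right)} = \left(\frac{I + K}{K + 1} + I\right) 4 = \left(\frac{I + K}{1 + K} + I\right) 4 = \left(I + \frac{I + K}{1 + K}\right) 4 = 4 I + \frac{4 \left(I + K\right)}{1 + K}$)
$o{\left(203,171 \right)} - 4910 = \frac{4 \left(171 + 2 \cdot 203 + 203 \cdot 171\right)}{1 + 171} - 4910 = \frac{4 \left(171 + 406 + 34713\right)}{172} - 4910 = 4 \cdot \frac{1}{172} \cdot 35290 - 4910 = \frac{35290}{43} - 4910 = - \frac{175840}{43}$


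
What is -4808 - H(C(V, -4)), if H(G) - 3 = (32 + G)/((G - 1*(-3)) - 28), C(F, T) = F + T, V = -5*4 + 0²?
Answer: -235731/49 ≈ -4810.8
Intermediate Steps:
V = -20 (V = -20 + 0 = -20)
H(G) = 3 + (32 + G)/(-25 + G) (H(G) = 3 + (32 + G)/((G - 1*(-3)) - 28) = 3 + (32 + G)/((G + 3) - 28) = 3 + (32 + G)/((3 + G) - 28) = 3 + (32 + G)/(-25 + G))
-4808 - H(C(V, -4)) = -4808 - (-43 + 4*(-20 - 4))/(-25 + (-20 - 4)) = -4808 - (-43 + 4*(-24))/(-25 - 24) = -4808 - (-43 - 96)/(-49) = -4808 - (-1)*(-139)/49 = -4808 - 1*139/49 = -4808 - 139/49 = -235731/49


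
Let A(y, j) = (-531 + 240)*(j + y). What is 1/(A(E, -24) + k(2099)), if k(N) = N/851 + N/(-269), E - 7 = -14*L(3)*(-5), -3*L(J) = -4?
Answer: -228919/5086199365 ≈ -4.5008e-5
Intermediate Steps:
L(J) = 4/3 (L(J) = -1/3*(-4) = 4/3)
E = 301/3 (E = 7 - 14*4/3*(-5) = 7 - 56/3*(-5) = 7 + 280/3 = 301/3 ≈ 100.33)
k(N) = -582*N/228919 (k(N) = N*(1/851) + N*(-1/269) = N/851 - N/269 = -582*N/228919)
A(y, j) = -291*j - 291*y (A(y, j) = -291*(j + y) = -291*j - 291*y)
1/(A(E, -24) + k(2099)) = 1/((-291*(-24) - 291*301/3) - 582/228919*2099) = 1/((6984 - 29197) - 1221618/228919) = 1/(-22213 - 1221618/228919) = 1/(-5086199365/228919) = -228919/5086199365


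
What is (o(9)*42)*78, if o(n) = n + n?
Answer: 58968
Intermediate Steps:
o(n) = 2*n
(o(9)*42)*78 = ((2*9)*42)*78 = (18*42)*78 = 756*78 = 58968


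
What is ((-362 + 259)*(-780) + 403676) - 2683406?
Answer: -2199390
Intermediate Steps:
((-362 + 259)*(-780) + 403676) - 2683406 = (-103*(-780) + 403676) - 2683406 = (80340 + 403676) - 2683406 = 484016 - 2683406 = -2199390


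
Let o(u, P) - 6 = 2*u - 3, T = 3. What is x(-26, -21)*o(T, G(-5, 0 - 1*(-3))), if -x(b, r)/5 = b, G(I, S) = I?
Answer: 1170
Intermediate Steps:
x(b, r) = -5*b
o(u, P) = 3 + 2*u (o(u, P) = 6 + (2*u - 3) = 6 + (-3 + 2*u) = 3 + 2*u)
x(-26, -21)*o(T, G(-5, 0 - 1*(-3))) = (-5*(-26))*(3 + 2*3) = 130*(3 + 6) = 130*9 = 1170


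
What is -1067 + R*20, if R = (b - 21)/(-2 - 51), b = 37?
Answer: -56871/53 ≈ -1073.0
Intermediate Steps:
R = -16/53 (R = (37 - 21)/(-2 - 51) = 16/(-53) = 16*(-1/53) = -16/53 ≈ -0.30189)
-1067 + R*20 = -1067 - 16/53*20 = -1067 - 320/53 = -56871/53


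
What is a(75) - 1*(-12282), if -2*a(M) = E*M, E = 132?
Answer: 7332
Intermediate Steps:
a(M) = -66*M
a(75) - 1*(-12282) = -66*75 - 1*(-12282) = -4950 + 12282 = 7332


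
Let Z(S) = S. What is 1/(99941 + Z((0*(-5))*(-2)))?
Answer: 1/99941 ≈ 1.0006e-5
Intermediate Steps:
1/(99941 + Z((0*(-5))*(-2))) = 1/(99941 + (0*(-5))*(-2)) = 1/(99941 + 0*(-2)) = 1/(99941 + 0) = 1/99941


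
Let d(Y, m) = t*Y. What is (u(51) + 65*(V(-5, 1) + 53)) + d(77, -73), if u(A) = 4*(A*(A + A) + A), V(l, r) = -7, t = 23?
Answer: 25773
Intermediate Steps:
d(Y, m) = 23*Y
u(A) = 4*A + 8*A**2 (u(A) = 4*(A*(2*A) + A) = 4*(2*A**2 + A) = 4*(A + 2*A**2) = 4*A + 8*A**2)
(u(51) + 65*(V(-5, 1) + 53)) + d(77, -73) = (4*51*(1 + 2*51) + 65*(-7 + 53)) + 23*77 = (4*51*(1 + 102) + 65*46) + 1771 = (4*51*103 + 2990) + 1771 = (21012 + 2990) + 1771 = 24002 + 1771 = 25773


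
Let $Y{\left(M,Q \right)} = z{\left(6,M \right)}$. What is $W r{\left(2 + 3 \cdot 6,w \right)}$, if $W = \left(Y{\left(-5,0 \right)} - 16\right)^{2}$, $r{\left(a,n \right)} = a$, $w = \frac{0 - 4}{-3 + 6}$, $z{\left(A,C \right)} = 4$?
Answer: $2880$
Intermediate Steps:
$Y{\left(M,Q \right)} = 4$
$w = - \frac{4}{3} \approx -1.3333$
$W = 144$ ($W = \left(4 - 16\right)^{2} = \left(-12\right)^{2} = 144$)
$W r{\left(2 + 3 \cdot 6,w \right)} = 144 \left(2 + 3 \cdot 6\right) = 144 \left(2 + 18\right) = 144 \cdot 20 = 2880$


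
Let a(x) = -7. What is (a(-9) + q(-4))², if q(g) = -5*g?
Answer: 169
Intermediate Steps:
(a(-9) + q(-4))² = (-7 - 5*(-4))² = (-7 + 20)² = 13² = 169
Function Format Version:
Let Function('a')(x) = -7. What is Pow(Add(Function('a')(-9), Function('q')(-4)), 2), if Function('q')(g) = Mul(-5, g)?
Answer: 169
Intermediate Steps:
Pow(Add(Function('a')(-9), Function('q')(-4)), 2) = Pow(Add(-7, Mul(-5, -4)), 2) = Pow(Add(-7, 20), 2) = Pow(13, 2) = 169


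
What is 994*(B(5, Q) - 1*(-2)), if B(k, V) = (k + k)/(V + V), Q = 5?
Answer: 2982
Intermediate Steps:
B(k, V) = k/V (B(k, V) = (2*k)/((2*V)) = (2*k)*(1/(2*V)) = k/V)
994*(B(5, Q) - 1*(-2)) = 994*(5/5 - 1*(-2)) = 994*(5*(⅕) + 2) = 994*(1 + 2) = 994*3 = 2982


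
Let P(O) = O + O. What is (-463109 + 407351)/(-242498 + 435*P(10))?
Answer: 27879/116899 ≈ 0.23849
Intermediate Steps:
P(O) = 2*O
(-463109 + 407351)/(-242498 + 435*P(10)) = (-463109 + 407351)/(-242498 + 435*(2*10)) = -55758/(-242498 + 435*20) = -55758/(-242498 + 8700) = -55758/(-233798) = -55758*(-1/233798) = 27879/116899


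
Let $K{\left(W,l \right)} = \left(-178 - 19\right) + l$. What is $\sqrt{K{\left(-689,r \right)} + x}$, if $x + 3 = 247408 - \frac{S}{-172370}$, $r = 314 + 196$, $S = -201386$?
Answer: $\frac{\sqrt{1840004514682345}}{86185} \approx 497.71$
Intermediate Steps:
$r = 510$
$K{\left(W,l \right)} = -197 + l$ ($K{\left(W,l \right)} = \left(-178 + \left(-113 + 94\right)\right) + l = \left(-178 - 19\right) + l = -197 + l$)
$x = \frac{21322499232}{86185}$ ($x = -3 + \left(247408 - - \frac{201386}{-172370}\right) = -3 + \left(247408 - \left(-201386\right) \left(- \frac{1}{172370}\right)\right) = -3 + \left(247408 - \frac{100693}{86185}\right) = -3 + \frac{21322757787}{86185} = \frac{21322499232}{86185} \approx 2.474 \cdot 10^{5}$)
$\sqrt{K{\left(-689,r \right)} + x} = \sqrt{\left(-197 + 510\right) + \frac{21322499232}{86185}} = \sqrt{313 + \frac{21322499232}{86185}} = \sqrt{\frac{21349475137}{86185}} = \frac{\sqrt{1840004514682345}}{86185}$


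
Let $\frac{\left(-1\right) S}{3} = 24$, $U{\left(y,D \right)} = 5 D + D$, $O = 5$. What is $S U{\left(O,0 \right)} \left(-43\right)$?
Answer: $0$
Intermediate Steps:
$U{\left(y,D \right)} = 6 D$
$S = -72$ ($S = \left(-3\right) 24 = -72$)
$S U{\left(O,0 \right)} \left(-43\right) = - 72 \cdot 6 \cdot 0 \left(-43\right) = \left(-72\right) 0 \left(-43\right) = 0 \left(-43\right) = 0$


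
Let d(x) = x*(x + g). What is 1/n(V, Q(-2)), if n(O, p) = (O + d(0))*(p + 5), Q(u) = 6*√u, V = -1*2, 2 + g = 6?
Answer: I/(2*(-5*I + 6*√2)) ≈ -0.025773 + 0.043739*I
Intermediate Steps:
g = 4 (g = -2 + 6 = 4)
d(x) = x*(4 + x) (d(x) = x*(x + 4) = x*(4 + x))
V = -2
n(O, p) = O*(5 + p) (n(O, p) = (O + 0*(4 + 0))*(p + 5) = (O + 0*4)*(5 + p) = (O + 0)*(5 + p) = O*(5 + p))
1/n(V, Q(-2)) = 1/(-2*(5 + 6*√(-2))) = 1/(-2*(5 + 6*(I*√2))) = 1/(-2*(5 + 6*I*√2)) = 1/(-10 - 12*I*√2)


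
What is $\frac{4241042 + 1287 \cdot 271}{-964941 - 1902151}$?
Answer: $- \frac{4589819}{2867092} \approx -1.6009$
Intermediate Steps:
$\frac{4241042 + 1287 \cdot 271}{-964941 - 1902151} = \frac{4241042 + 348777}{-2867092} = 4589819 \left(- \frac{1}{2867092}\right) = - \frac{4589819}{2867092}$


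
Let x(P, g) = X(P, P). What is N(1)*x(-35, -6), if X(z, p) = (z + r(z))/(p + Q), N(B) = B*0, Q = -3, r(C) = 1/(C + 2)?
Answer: 0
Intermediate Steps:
r(C) = 1/(2 + C)
N(B) = 0
X(z, p) = (z + 1/(2 + z))/(-3 + p) (X(z, p) = (z + 1/(2 + z))/(p - 3) = (z + 1/(2 + z))/(-3 + p))
x(P, g) = (1 + P*(2 + P))/((-3 + P)*(2 + P))
N(1)*x(-35, -6) = 0*((1 - 35*(2 - 35))/((-3 - 35)*(2 - 35))) = 0*((1 - 35*(-33))/(-38*(-33))) = 0*(-1/38*(-1/33)*(1 + 1155)) = 0*(-1/38*(-1/33)*1156) = 0*(578/627) = 0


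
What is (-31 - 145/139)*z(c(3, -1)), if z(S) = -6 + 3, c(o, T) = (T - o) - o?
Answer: 13362/139 ≈ 96.130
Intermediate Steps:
c(o, T) = T - 2*o
z(S) = -3
(-31 - 145/139)*z(c(3, -1)) = (-31 - 145/139)*(-3) = -4454/139*(-3) = 13362/139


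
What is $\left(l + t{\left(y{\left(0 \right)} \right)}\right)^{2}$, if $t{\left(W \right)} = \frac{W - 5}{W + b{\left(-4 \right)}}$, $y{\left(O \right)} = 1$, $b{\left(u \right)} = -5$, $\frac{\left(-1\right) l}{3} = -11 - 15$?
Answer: $6241$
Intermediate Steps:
$l = 78$ ($l = - 3 \left(-11 - 15\right) = \left(-3\right) \left(-26\right) = 78$)
$t{\left(W \right)} = 1$ ($t{\left(W \right)} = \frac{W - 5}{W - 5} = \frac{-5 + W}{-5 + W} = 1$)
$\left(l + t{\left(y{\left(0 \right)} \right)}\right)^{2} = \left(78 + 1\right)^{2} = 79^{2} = 6241$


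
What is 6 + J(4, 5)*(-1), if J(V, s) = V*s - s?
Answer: -9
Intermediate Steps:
J(V, s) = -s + V*s
6 + J(4, 5)*(-1) = 6 + (5*(-1 + 4))*(-1) = 6 + (5*3)*(-1) = 6 + 15*(-1) = 6 - 15 = -9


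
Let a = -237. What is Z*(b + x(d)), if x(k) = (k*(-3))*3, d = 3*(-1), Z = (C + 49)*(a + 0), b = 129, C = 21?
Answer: -2588040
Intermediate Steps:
Z = -16590 (Z = (21 + 49)*(-237 + 0) = 70*(-237) = -16590)
d = -3
x(k) = -9*k (x(k) = -3*k*3 = -9*k)
Z*(b + x(d)) = -16590*(129 - 9*(-3)) = -16590*(129 + 27) = -16590*156 = -2588040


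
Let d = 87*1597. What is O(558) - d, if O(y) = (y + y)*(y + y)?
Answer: 1106517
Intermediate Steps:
d = 138939
O(y) = 4*y² (O(y) = (2*y)*(2*y) = 4*y²)
O(558) - d = 4*558² - 1*138939 = 4*311364 - 138939 = 1245456 - 138939 = 1106517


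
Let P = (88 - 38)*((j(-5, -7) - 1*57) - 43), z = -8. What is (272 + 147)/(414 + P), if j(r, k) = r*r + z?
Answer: -419/3736 ≈ -0.11215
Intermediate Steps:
j(r, k) = -8 + r² (j(r, k) = r*r - 8 = r² - 8 = -8 + r²)
P = -4150 (P = (88 - 38)*(((-8 + (-5)²) - 1*57) - 43) = 50*(((-8 + 25) - 57) - 43) = 50*((17 - 57) - 43) = 50*(-40 - 43) = 50*(-83) = -4150)
(272 + 147)/(414 + P) = (272 + 147)/(414 - 4150) = 419/(-3736) = 419*(-1/3736) = -419/3736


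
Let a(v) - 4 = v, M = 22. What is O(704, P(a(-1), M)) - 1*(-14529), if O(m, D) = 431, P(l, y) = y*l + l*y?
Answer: 14960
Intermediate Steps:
a(v) = 4 + v
P(l, y) = 2*l*y (P(l, y) = l*y + l*y = 2*l*y)
O(704, P(a(-1), M)) - 1*(-14529) = 431 - 1*(-14529) = 431 + 14529 = 14960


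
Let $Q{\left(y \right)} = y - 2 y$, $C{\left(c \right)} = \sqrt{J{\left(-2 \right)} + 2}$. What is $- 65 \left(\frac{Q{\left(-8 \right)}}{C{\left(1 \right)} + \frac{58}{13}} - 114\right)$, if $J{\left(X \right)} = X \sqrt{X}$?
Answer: $7410 - \frac{520}{\frac{58}{13} + \sqrt{2 - 2 i \sqrt{2}}} \approx 7326.6 - 11.672 i$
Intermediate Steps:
$J{\left(X \right)} = X^{\frac{3}{2}}$
$C{\left(c \right)} = \sqrt{2 - 2 i \sqrt{2}}$ ($C{\left(c \right)} = \sqrt{\left(-2\right)^{\frac{3}{2}} + 2} = \sqrt{- 2 i \sqrt{2} + 2} = \sqrt{2 - 2 i \sqrt{2}}$)
$Q{\left(y \right)} = - y$
$- 65 \left(\frac{Q{\left(-8 \right)}}{C{\left(1 \right)} + \frac{58}{13}} - 114\right) = - 65 \left(\frac{\left(-1\right) \left(-8\right)}{\sqrt{2 - 2 i \sqrt{2}} + \frac{58}{13}} - 114\right) = - 65 \left(\frac{8}{\sqrt{2 - 2 i \sqrt{2}} + 58 \cdot \frac{1}{13}} - 114\right) = - 65 \left(\frac{8}{\sqrt{2 - 2 i \sqrt{2}} + \frac{58}{13}} - 114\right) = - 65 \left(\frac{8}{\frac{58}{13} + \sqrt{2 - 2 i \sqrt{2}}} - 114\right) = - 65 \left(-114 + \frac{8}{\frac{58}{13} + \sqrt{2 - 2 i \sqrt{2}}}\right) = 7410 - \frac{520}{\frac{58}{13} + \sqrt{2 - 2 i \sqrt{2}}}$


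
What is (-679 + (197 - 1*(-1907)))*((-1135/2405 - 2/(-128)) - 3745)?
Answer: -164302680975/30784 ≈ -5.3373e+6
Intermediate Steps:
(-679 + (197 - 1*(-1907)))*((-1135/2405 - 2/(-128)) - 3745) = (-679 + (197 + 1907))*((-1135*1/2405 - 2*(-1/128)) - 3745) = (-679 + 2104)*((-227/481 + 1/64) - 3745) = 1425*(-14047/30784 - 3745) = 1425*(-115300127/30784) = -164302680975/30784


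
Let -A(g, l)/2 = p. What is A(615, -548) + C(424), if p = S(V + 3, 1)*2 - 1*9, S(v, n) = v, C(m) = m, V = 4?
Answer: 414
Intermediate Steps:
p = 5 (p = (4 + 3)*2 - 1*9 = 7*2 - 9 = 14 - 9 = 5)
A(g, l) = -10 (A(g, l) = -2*5 = -10)
A(615, -548) + C(424) = -10 + 424 = 414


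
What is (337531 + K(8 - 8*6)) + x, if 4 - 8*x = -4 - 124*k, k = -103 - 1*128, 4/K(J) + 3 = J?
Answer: 28719821/86 ≈ 3.3395e+5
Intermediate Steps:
K(J) = 4/(-3 + J)
k = -231 (k = -103 - 128 = -231)
x = -7159/2 (x = ½ - (-4 - 124*(-231))/8 = ½ - (-4 + 28644)/8 = ½ - ⅛*28640 = ½ - 3580 = -7159/2 ≈ -3579.5)
(337531 + K(8 - 8*6)) + x = (337531 + 4/(-3 + (8 - 8*6))) - 7159/2 = (337531 + 4/(-3 + (8 - 48))) - 7159/2 = (337531 + 4/(-3 - 40)) - 7159/2 = (337531 + 4/(-43)) - 7159/2 = (337531 + 4*(-1/43)) - 7159/2 = (337531 - 4/43) - 7159/2 = 14513829/43 - 7159/2 = 28719821/86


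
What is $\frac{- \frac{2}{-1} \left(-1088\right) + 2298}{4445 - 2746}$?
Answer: $\frac{122}{1699} \approx 0.071807$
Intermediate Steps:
$\frac{- \frac{2}{-1} \left(-1088\right) + 2298}{4445 - 2746} = \frac{\left(-2\right) \left(-1\right) \left(-1088\right) + 2298}{1699} = \left(2 \left(-1088\right) + 2298\right) \frac{1}{1699} = \left(-2176 + 2298\right) \frac{1}{1699} = 122 \cdot \frac{1}{1699} = \frac{122}{1699}$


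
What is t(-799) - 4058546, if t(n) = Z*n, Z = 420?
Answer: -4394126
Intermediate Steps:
t(n) = 420*n
t(-799) - 4058546 = 420*(-799) - 4058546 = -335580 - 4058546 = -4394126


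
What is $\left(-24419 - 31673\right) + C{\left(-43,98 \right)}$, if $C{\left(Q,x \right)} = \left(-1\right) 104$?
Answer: $-56196$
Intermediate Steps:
$C{\left(Q,x \right)} = -104$
$\left(-24419 - 31673\right) + C{\left(-43,98 \right)} = \left(-24419 - 31673\right) - 104 = -56092 - 104 = -56196$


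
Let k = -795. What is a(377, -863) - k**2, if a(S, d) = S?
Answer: -631648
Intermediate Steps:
a(377, -863) - k**2 = 377 - 1*(-795)**2 = 377 - 1*632025 = 377 - 632025 = -631648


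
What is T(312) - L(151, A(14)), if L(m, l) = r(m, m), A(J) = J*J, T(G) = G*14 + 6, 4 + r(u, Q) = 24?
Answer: 4354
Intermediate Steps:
r(u, Q) = 20 (r(u, Q) = -4 + 24 = 20)
T(G) = 6 + 14*G (T(G) = 14*G + 6 = 6 + 14*G)
A(J) = J²
L(m, l) = 20
T(312) - L(151, A(14)) = (6 + 14*312) - 1*20 = (6 + 4368) - 20 = 4374 - 20 = 4354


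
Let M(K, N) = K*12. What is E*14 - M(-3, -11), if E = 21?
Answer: 330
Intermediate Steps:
M(K, N) = 12*K
E*14 - M(-3, -11) = 21*14 - 12*(-3) = 294 - 1*(-36) = 294 + 36 = 330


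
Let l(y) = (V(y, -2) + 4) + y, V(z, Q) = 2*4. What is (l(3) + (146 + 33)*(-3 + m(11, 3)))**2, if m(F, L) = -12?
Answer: 7128900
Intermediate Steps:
V(z, Q) = 8
l(y) = 12 + y (l(y) = (8 + 4) + y = 12 + y)
(l(3) + (146 + 33)*(-3 + m(11, 3)))**2 = ((12 + 3) + (146 + 33)*(-3 - 12))**2 = (15 + 179*(-15))**2 = (15 - 2685)**2 = (-2670)**2 = 7128900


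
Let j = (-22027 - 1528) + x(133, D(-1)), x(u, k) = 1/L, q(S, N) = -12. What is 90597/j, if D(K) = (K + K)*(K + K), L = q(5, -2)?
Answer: -1087164/282661 ≈ -3.8462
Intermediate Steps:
L = -12
D(K) = 4*K² (D(K) = (2*K)*(2*K) = 4*K²)
x(u, k) = -1/12 (x(u, k) = 1/(-12) = -1/12)
j = -282661/12 (j = (-22027 - 1528) - 1/12 = -23555 - 1/12 = -282661/12 ≈ -23555.)
90597/j = 90597/(-282661/12) = 90597*(-12/282661) = -1087164/282661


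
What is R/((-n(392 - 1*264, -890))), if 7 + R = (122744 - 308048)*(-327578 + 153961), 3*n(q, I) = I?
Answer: 96515773683/890 ≈ 1.0844e+8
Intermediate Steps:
n(q, I) = I/3
R = 32171924561 (R = -7 + (122744 - 308048)*(-327578 + 153961) = -7 - 185304*(-173617) = -7 + 32171924568 = 32171924561)
R/((-n(392 - 1*264, -890))) = 32171924561/((-(-890)/3)) = 32171924561/((-1*(-890/3))) = 32171924561/(890/3) = 32171924561*(3/890) = 96515773683/890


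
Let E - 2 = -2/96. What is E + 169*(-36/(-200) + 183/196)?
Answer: 11183171/58800 ≈ 190.19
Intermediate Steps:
E = 95/48 (E = 2 - 2/96 = 2 - 2*1/96 = 2 - 1/48 = 95/48 ≈ 1.9792)
E + 169*(-36/(-200) + 183/196) = 95/48 + 169*(-36/(-200) + 183/196) = 95/48 + 169*(-36*(-1/200) + 183*(1/196)) = 95/48 + 169*(9/50 + 183/196) = 95/48 + 169*(5457/4900) = 95/48 + 922233/4900 = 11183171/58800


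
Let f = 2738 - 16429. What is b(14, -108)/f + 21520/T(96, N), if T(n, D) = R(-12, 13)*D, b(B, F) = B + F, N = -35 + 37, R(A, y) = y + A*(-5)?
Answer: 147322022/999443 ≈ 147.40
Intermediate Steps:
R(A, y) = y - 5*A
N = 2
T(n, D) = 73*D (T(n, D) = (13 - 5*(-12))*D = (13 + 60)*D = 73*D)
f = -13691
b(14, -108)/f + 21520/T(96, N) = (14 - 108)/(-13691) + 21520/((73*2)) = -94*(-1/13691) + 21520/146 = 94/13691 + 21520*(1/146) = 94/13691 + 10760/73 = 147322022/999443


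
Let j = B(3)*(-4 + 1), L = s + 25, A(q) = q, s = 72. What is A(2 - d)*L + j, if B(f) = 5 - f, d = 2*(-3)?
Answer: 770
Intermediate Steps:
d = -6
L = 97 (L = 72 + 25 = 97)
j = -6 (j = (5 - 1*3)*(-4 + 1) = (5 - 3)*(-3) = 2*(-3) = -6)
A(2 - d)*L + j = (2 - 1*(-6))*97 - 6 = (2 + 6)*97 - 6 = 8*97 - 6 = 776 - 6 = 770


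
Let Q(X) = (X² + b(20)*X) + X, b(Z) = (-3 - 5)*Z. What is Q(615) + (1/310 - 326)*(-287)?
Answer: 115940333/310 ≈ 3.7400e+5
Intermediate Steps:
b(Z) = -8*Z
Q(X) = X² - 159*X (Q(X) = (X² + (-8*20)*X) + X = (X² - 160*X) + X = X² - 159*X)
Q(615) + (1/310 - 326)*(-287) = 615*(-159 + 615) + (1/310 - 326)*(-287) = 615*456 + (1/310 - 326)*(-287) = 280440 - 101059/310*(-287) = 280440 + 29003933/310 = 115940333/310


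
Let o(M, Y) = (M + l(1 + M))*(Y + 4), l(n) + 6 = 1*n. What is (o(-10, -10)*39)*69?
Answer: 403650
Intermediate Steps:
l(n) = -6 + n (l(n) = -6 + 1*n = -6 + n)
o(M, Y) = (-5 + 2*M)*(4 + Y) (o(M, Y) = (M + (-6 + (1 + M)))*(Y + 4) = (M + (-5 + M))*(4 + Y) = (-5 + 2*M)*(4 + Y))
(o(-10, -10)*39)*69 = ((-20 + 8*(-10) - 10*(-10) - 10*(-5 - 10))*39)*69 = ((-20 - 80 + 100 - 10*(-15))*39)*69 = ((-20 - 80 + 100 + 150)*39)*69 = (150*39)*69 = 5850*69 = 403650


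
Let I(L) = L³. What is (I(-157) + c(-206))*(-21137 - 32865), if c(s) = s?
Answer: 208993086198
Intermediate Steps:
(I(-157) + c(-206))*(-21137 - 32865) = ((-157)³ - 206)*(-21137 - 32865) = (-3869893 - 206)*(-54002) = -3870099*(-54002) = 208993086198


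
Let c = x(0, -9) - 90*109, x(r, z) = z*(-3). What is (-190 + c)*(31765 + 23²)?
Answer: -322068062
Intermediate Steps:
x(r, z) = -3*z
c = -9783 (c = -3*(-9) - 90*109 = 27 - 9810 = -9783)
(-190 + c)*(31765 + 23²) = (-190 - 9783)*(31765 + 23²) = -9973*(31765 + 529) = -9973*32294 = -322068062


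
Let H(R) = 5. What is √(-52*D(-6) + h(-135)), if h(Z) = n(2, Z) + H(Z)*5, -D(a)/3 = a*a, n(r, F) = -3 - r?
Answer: 2*√1409 ≈ 75.073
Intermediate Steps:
D(a) = -3*a² (D(a) = -3*a*a = -3*a²)
h(Z) = 20 (h(Z) = (-3 - 1*2) + 5*5 = (-3 - 2) + 25 = -5 + 25 = 20)
√(-52*D(-6) + h(-135)) = √(-(-156)*(-6)² + 20) = √(-(-156)*36 + 20) = √(-52*(-108) + 20) = √(5616 + 20) = √5636 = 2*√1409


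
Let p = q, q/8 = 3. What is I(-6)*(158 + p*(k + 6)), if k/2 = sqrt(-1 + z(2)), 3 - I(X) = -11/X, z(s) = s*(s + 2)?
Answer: 1057/3 + 56*sqrt(7) ≈ 500.50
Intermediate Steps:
z(s) = s*(2 + s)
q = 24 (q = 8*3 = 24)
I(X) = 3 + 11/X (I(X) = 3 - (-11)/X = 3 + 11/X)
p = 24
k = 2*sqrt(7) (k = 2*sqrt(-1 + 2*(2 + 2)) = 2*sqrt(-1 + 2*4) = 2*sqrt(-1 + 8) = 2*sqrt(7) ≈ 5.2915)
I(-6)*(158 + p*(k + 6)) = (3 + 11/(-6))*(158 + 24*(2*sqrt(7) + 6)) = (3 + 11*(-1/6))*(158 + 24*(6 + 2*sqrt(7))) = (3 - 11/6)*(158 + (144 + 48*sqrt(7))) = 7*(302 + 48*sqrt(7))/6 = 1057/3 + 56*sqrt(7)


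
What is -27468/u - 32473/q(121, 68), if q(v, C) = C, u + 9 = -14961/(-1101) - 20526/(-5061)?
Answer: -73900942689/20218372 ≈ -3655.1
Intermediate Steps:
u = 5351922/619129 (u = -9 + (-14961/(-1101) - 20526/(-5061)) = -9 + (-14961*(-1/1101) - 20526*(-1/5061)) = -9 + (4987/367 + 6842/1687) = -9 + 10924083/619129 = 5351922/619129 ≈ 8.6443)
-27468/u - 32473/q(121, 68) = -27468/5351922/619129 - 32473/68 = -27468*619129/5351922 - 32473*1/68 = -944790854/297329 - 32473/68 = -73900942689/20218372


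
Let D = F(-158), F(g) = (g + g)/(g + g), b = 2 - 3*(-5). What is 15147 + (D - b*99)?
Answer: 13465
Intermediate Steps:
b = 17 (b = 2 + 15 = 17)
F(g) = 1 (F(g) = (2*g)/((2*g)) = (2*g)*(1/(2*g)) = 1)
D = 1
15147 + (D - b*99) = 15147 + (1 - 17*99) = 15147 + (1 - 1*1683) = 15147 + (1 - 1683) = 15147 - 1682 = 13465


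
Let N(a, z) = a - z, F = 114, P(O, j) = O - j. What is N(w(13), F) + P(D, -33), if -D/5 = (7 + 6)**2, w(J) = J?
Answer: -913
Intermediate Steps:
D = -845 (D = -5*(7 + 6)**2 = -5*13**2 = -5*169 = -845)
N(w(13), F) + P(D, -33) = (13 - 1*114) + (-845 - 1*(-33)) = (13 - 114) + (-845 + 33) = -101 - 812 = -913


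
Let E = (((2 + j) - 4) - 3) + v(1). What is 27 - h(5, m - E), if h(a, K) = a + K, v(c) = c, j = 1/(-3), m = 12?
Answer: 17/3 ≈ 5.6667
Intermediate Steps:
j = -⅓ ≈ -0.33333
E = -13/3 (E = (((2 - ⅓) - 4) - 3) + 1 = ((5/3 - 4) - 3) + 1 = (-7/3 - 3) + 1 = -16/3 + 1 = -13/3 ≈ -4.3333)
h(a, K) = K + a
27 - h(5, m - E) = 27 - ((12 - 1*(-13/3)) + 5) = 27 - ((12 + 13/3) + 5) = 27 - (49/3 + 5) = 27 - 1*64/3 = 27 - 64/3 = 17/3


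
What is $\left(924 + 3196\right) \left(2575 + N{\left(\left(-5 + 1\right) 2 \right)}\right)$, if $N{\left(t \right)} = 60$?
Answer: $10856200$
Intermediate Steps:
$\left(924 + 3196\right) \left(2575 + N{\left(\left(-5 + 1\right) 2 \right)}\right) = \left(924 + 3196\right) \left(2575 + 60\right) = 4120 \cdot 2635 = 10856200$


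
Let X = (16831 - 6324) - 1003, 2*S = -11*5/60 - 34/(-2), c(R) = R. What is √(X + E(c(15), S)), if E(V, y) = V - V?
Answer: 12*√66 ≈ 97.489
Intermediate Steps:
S = 193/24 (S = (-11*5/60 - 34/(-2))/2 = (-55*1/60 - 34*(-½))/2 = (-11/12 + 17)/2 = (½)*(193/12) = 193/24 ≈ 8.0417)
X = 9504 (X = 10507 - 1003 = 9504)
E(V, y) = 0
√(X + E(c(15), S)) = √(9504 + 0) = √9504 = 12*√66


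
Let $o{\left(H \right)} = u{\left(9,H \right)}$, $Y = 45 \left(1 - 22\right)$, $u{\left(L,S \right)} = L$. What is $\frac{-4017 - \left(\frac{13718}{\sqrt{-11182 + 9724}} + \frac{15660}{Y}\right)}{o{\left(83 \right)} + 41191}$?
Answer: $- \frac{28003}{288400} + \frac{6859 i \sqrt{2}}{1112400} \approx -0.097098 + 0.00872 i$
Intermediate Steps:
$Y = -945$ ($Y = 45 \left(-21\right) = -945$)
$o{\left(H \right)} = 9$
$\frac{-4017 - \left(\frac{13718}{\sqrt{-11182 + 9724}} + \frac{15660}{Y}\right)}{o{\left(83 \right)} + 41191} = \frac{-4017 - \left(- \frac{116}{7} + \frac{13718}{\sqrt{-11182 + 9724}}\right)}{9 + 41191} = \frac{-4017 - \left(- \frac{116}{7} + \frac{13718}{\sqrt{-1458}}\right)}{41200} = \left(-4017 + \left(\frac{116}{7} - \frac{13718}{27 i \sqrt{2}}\right)\right) \frac{1}{41200} = \left(-4017 + \left(\frac{116}{7} - 13718 \left(- \frac{i \sqrt{2}}{54}\right)\right)\right) \frac{1}{41200} = \left(-4017 + \left(\frac{116}{7} + \frac{6859 i \sqrt{2}}{27}\right)\right) \frac{1}{41200} = \left(- \frac{28003}{7} + \frac{6859 i \sqrt{2}}{27}\right) \frac{1}{41200} = - \frac{28003}{288400} + \frac{6859 i \sqrt{2}}{1112400}$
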